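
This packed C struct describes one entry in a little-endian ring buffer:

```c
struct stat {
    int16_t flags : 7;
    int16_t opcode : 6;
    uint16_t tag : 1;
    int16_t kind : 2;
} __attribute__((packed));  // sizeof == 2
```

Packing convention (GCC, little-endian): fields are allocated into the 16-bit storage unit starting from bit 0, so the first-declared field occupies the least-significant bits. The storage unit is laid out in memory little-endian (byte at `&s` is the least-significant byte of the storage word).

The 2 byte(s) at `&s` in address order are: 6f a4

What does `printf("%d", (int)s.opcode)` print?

[0]=0x6f [1]=0xa4 (little-endian) → word 0xa46f
flags [0+:7] = (word>>0) & 0x7f = 111
opcode [7+:6] = (word>>7) & 0x3f = 8  ←
tag [13+:1] = (word>>13) & 0x1 = 1
kind [14+:2] = (word>>14) & 0x3 = 2
opcode signed 6b, MSB=0: value = 8

8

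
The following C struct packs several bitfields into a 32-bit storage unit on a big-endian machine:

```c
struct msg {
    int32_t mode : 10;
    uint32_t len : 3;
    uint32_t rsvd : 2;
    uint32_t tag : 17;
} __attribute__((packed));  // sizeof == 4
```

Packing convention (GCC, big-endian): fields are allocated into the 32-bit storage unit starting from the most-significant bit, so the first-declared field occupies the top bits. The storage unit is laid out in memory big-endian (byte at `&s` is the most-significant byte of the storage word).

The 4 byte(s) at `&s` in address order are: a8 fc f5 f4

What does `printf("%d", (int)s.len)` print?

7

[0]=0xa8 [1]=0xfc [2]=0xf5 [3]=0xf4 (big-endian) → word 0xa8fcf5f4
mode [22+:10] = (word>>22) & 0x3ff = 675
len [19+:3] = (word>>19) & 0x7 = 7  ←
rsvd [17+:2] = (word>>17) & 0x3 = 2
tag [0+:17] = (word>>0) & 0x1ffff = 62964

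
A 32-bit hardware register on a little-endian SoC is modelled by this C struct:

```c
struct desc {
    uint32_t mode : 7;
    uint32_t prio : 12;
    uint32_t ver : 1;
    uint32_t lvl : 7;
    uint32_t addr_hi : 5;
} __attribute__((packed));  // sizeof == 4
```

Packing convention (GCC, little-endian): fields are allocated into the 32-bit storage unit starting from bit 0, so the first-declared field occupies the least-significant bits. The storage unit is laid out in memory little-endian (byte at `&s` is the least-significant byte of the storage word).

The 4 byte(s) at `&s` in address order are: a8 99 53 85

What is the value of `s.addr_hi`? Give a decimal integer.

[0]=0xa8 [1]=0x99 [2]=0x53 [3]=0x85 (little-endian) → word 0x855399a8
mode:7 @ bit 0 → (0x855399a8>>0)&0x7f = 0x28
prio:12 @ bit 7 → (0x855399a8>>7)&0xfff = 0x733
ver:1 @ bit 19 → (0x855399a8>>19)&0x1 = 0x0
lvl:7 @ bit 20 → (0x855399a8>>20)&0x7f = 0x55
addr_hi:5 @ bit 27 → (0x855399a8>>27)&0x1f = 0x10  ←

16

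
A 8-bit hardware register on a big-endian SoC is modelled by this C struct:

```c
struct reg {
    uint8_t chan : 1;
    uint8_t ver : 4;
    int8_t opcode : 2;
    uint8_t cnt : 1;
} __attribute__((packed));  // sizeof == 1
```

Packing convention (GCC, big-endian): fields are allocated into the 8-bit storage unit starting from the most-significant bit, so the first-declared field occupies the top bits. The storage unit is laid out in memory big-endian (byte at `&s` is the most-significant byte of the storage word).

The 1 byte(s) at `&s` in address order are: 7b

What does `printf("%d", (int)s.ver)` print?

15

[0]=0x7b (big-endian) → word 0x7b
chan [7+:1] = (word>>7) & 0x1 = 0
ver [3+:4] = (word>>3) & 0xf = 15  ←
opcode [1+:2] = (word>>1) & 0x3 = 1
cnt [0+:1] = (word>>0) & 0x1 = 1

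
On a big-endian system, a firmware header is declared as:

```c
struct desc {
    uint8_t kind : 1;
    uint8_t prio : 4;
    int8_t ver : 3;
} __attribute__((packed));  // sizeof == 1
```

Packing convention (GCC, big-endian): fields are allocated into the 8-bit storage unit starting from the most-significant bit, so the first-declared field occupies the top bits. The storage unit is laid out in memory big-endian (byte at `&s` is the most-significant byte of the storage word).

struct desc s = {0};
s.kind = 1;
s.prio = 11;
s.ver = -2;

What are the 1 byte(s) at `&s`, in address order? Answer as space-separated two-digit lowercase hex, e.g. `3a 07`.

[7+:1] kind=1 & 0x1 = 0x1; word=0x80
[3+:4] prio=11 & 0xf = 0xb; word=0xd8
[0+:3] ver=-2 & 0x7 = 0x6; word=0xde
word = 0xde → big-endian bytes:
  [0]=0xde

de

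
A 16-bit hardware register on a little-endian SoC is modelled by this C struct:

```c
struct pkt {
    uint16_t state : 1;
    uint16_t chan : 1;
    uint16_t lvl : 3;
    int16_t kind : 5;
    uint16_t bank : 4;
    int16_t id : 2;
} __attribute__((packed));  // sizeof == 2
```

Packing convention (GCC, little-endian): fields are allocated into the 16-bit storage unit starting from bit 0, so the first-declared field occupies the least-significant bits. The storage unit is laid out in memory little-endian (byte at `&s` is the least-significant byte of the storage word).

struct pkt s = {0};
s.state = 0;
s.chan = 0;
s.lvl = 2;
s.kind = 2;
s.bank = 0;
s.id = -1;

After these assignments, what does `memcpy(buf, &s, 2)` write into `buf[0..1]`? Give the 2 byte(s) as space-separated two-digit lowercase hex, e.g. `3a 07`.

[0+:1] state=0 & 0x1 = 0x0; word=0x0000
[1+:1] chan=0 & 0x1 = 0x0; word=0x0000
[2+:3] lvl=2 & 0x7 = 0x2; word=0x0008
[5+:5] kind=2 & 0x1f = 0x2; word=0x0048
[10+:4] bank=0 & 0xf = 0x0; word=0x0048
[14+:2] id=-1 & 0x3 = 0x3; word=0xc048
word = 0xc048 → little-endian bytes:
  [0]=0x48  [1]=0xc0

48 c0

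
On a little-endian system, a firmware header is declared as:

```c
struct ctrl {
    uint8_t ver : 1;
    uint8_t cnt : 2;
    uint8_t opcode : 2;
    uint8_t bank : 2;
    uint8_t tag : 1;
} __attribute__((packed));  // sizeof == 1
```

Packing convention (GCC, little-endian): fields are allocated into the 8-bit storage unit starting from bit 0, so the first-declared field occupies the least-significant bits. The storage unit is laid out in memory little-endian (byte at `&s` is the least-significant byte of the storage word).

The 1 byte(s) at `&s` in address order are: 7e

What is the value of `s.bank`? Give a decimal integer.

[0]=0x7e (little-endian) → word 0x7e
ver [0+:1] = (word>>0) & 0x1 = 0
cnt [1+:2] = (word>>1) & 0x3 = 3
opcode [3+:2] = (word>>3) & 0x3 = 3
bank [5+:2] = (word>>5) & 0x3 = 3  ←
tag [7+:1] = (word>>7) & 0x1 = 0

3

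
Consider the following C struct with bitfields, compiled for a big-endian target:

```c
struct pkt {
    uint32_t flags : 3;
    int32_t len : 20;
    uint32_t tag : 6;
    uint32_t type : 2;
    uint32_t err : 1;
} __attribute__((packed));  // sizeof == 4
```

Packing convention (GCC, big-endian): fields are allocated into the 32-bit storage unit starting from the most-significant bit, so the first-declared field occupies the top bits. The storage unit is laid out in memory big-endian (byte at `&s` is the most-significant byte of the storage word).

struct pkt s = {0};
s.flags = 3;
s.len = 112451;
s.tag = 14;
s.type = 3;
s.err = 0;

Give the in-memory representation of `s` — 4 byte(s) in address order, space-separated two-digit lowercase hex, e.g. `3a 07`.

[29+:3] flags=3 & 0x7 = 0x3; word=0x60000000
[9+:20] len=112451 & 0xfffff = 0x1b743; word=0x636e8600
[3+:6] tag=14 & 0x3f = 0xe; word=0x636e8670
[1+:2] type=3 & 0x3 = 0x3; word=0x636e8676
[0+:1] err=0 & 0x1 = 0x0; word=0x636e8676
word = 0x636e8676 → big-endian bytes:
  [0]=0x63  [1]=0x6e  [2]=0x86  [3]=0x76

63 6e 86 76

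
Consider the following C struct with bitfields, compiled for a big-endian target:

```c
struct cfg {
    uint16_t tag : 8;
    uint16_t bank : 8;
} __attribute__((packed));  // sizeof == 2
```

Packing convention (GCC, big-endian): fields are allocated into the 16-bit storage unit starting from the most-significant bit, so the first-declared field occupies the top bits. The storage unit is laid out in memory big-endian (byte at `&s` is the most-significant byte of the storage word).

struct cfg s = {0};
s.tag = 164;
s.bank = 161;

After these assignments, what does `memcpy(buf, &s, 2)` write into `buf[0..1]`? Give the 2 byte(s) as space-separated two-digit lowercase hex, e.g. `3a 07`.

tag (8b) val=164 bits=0xa4 at bit 8: 0xa400
bank (8b) val=161 bits=0xa1 at bit 0: 0xa4a1
word = 0xa4a1 → big-endian bytes:
  [0]=0xa4  [1]=0xa1

a4 a1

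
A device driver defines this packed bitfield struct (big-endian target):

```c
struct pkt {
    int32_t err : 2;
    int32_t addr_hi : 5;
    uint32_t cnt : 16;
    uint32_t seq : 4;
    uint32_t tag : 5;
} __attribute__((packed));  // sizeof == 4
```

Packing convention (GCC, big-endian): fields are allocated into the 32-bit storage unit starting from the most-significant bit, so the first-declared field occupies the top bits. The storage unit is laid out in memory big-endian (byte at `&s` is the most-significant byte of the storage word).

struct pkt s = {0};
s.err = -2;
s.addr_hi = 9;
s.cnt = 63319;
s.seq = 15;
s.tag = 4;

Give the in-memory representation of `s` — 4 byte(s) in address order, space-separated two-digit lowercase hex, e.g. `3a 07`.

93 ee af e4

[30+:2] err=-2 & 0x3 = 0x2; word=0x80000000
[25+:5] addr_hi=9 & 0x1f = 0x9; word=0x92000000
[9+:16] cnt=63319 & 0xffff = 0xf757; word=0x93eeae00
[5+:4] seq=15 & 0xf = 0xf; word=0x93eeafe0
[0+:5] tag=4 & 0x1f = 0x4; word=0x93eeafe4
word = 0x93eeafe4 → big-endian bytes:
  [0]=0x93  [1]=0xee  [2]=0xaf  [3]=0xe4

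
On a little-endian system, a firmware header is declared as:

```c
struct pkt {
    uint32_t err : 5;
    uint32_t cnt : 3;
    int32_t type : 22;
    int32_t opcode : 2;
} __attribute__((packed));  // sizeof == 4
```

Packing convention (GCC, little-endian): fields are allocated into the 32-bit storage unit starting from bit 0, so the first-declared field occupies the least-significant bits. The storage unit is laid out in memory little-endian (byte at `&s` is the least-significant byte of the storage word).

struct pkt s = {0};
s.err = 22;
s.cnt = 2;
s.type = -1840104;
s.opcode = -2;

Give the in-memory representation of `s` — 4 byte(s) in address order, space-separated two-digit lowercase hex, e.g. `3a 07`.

56 18 ec a3

[0+:5] err=22 & 0x1f = 0x16; word=0x00000016
[5+:3] cnt=2 & 0x7 = 0x2; word=0x00000056
[8+:22] type=-1840104 & 0x3fffff = 0x23ec18; word=0x23ec1856
[30+:2] opcode=-2 & 0x3 = 0x2; word=0xa3ec1856
word = 0xa3ec1856 → little-endian bytes:
  [0]=0x56  [1]=0x18  [2]=0xec  [3]=0xa3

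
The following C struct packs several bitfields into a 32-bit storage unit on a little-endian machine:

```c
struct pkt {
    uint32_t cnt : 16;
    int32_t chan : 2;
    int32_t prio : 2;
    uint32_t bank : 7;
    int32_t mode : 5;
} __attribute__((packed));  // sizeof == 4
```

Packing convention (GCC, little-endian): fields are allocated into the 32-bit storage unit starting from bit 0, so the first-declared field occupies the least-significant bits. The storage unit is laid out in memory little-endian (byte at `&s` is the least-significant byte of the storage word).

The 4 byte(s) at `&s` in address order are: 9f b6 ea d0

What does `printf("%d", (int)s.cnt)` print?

[0]=0x9f [1]=0xb6 [2]=0xea [3]=0xd0 (little-endian) → word 0xd0eab69f
cnt:16 @ bit 0 → (0xd0eab69f>>0)&0xffff = 0xb69f  ←
chan:2 @ bit 16 → (0xd0eab69f>>16)&0x3 = 0x2
prio:2 @ bit 18 → (0xd0eab69f>>18)&0x3 = 0x2
bank:7 @ bit 20 → (0xd0eab69f>>20)&0x7f = 0xe
mode:5 @ bit 27 → (0xd0eab69f>>27)&0x1f = 0x1a

46751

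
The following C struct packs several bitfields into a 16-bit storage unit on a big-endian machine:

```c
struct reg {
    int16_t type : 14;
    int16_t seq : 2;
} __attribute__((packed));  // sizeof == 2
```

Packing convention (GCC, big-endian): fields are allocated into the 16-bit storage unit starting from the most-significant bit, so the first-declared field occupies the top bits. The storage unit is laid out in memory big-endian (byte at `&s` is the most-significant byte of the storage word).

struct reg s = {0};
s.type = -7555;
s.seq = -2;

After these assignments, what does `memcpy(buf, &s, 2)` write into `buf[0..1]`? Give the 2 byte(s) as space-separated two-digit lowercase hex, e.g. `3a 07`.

type:14 = -7555 → 0x227d << 2 → word 0x89f4
seq:2 = -2 → 0x2 << 0 → word 0x89f6
word = 0x89f6 → big-endian bytes:
  [0]=0x89  [1]=0xf6

89 f6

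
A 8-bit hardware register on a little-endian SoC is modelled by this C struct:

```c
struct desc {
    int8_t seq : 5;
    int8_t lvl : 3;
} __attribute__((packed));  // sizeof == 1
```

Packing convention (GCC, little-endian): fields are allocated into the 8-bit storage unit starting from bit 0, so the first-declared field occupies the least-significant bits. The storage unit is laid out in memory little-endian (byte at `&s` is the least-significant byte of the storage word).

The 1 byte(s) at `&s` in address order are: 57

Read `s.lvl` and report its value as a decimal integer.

2

[0]=0x57 (little-endian) → word 0x57
seq [0+:5] = (word>>0) & 0x1f = 23
lvl [5+:3] = (word>>5) & 0x7 = 2  ←
lvl signed 3b, MSB=0: value = 2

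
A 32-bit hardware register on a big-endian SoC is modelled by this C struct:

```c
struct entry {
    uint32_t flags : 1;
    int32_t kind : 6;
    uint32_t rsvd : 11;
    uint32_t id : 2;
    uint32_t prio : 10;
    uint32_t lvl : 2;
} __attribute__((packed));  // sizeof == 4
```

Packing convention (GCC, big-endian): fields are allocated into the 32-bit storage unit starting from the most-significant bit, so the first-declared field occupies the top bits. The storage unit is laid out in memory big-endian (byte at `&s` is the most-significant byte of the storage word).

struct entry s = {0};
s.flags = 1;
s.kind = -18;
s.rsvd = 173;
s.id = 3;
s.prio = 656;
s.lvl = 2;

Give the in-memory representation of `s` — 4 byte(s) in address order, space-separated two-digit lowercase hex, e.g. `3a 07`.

dc 2b 7a 42

[31+:1] flags=1 & 0x1 = 0x1; word=0x80000000
[25+:6] kind=-18 & 0x3f = 0x2e; word=0xdc000000
[14+:11] rsvd=173 & 0x7ff = 0xad; word=0xdc2b4000
[12+:2] id=3 & 0x3 = 0x3; word=0xdc2b7000
[2+:10] prio=656 & 0x3ff = 0x290; word=0xdc2b7a40
[0+:2] lvl=2 & 0x3 = 0x2; word=0xdc2b7a42
word = 0xdc2b7a42 → big-endian bytes:
  [0]=0xdc  [1]=0x2b  [2]=0x7a  [3]=0x42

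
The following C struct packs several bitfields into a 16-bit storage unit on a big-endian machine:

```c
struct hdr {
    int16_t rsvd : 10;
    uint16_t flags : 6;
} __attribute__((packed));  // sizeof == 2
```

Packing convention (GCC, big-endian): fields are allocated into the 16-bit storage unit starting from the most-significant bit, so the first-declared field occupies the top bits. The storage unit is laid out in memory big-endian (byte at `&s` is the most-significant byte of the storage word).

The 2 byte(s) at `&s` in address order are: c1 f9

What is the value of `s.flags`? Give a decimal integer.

57

[0]=0xc1 [1]=0xf9 (big-endian) → word 0xc1f9
rsvd:10 @ bit 6 → (0xc1f9>>6)&0x3ff = 0x307
flags:6 @ bit 0 → (0xc1f9>>0)&0x3f = 0x39  ←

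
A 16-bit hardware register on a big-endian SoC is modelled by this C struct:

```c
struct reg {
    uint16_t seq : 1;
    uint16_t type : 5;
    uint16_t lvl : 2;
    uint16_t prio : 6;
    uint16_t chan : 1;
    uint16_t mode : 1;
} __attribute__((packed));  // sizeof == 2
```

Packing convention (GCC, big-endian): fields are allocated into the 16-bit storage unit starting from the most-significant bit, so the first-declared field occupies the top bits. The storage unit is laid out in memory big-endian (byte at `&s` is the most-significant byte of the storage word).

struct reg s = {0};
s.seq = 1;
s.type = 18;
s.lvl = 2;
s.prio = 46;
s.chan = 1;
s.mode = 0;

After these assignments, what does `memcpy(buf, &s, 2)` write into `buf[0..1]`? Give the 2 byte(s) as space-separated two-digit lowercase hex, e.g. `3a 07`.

ca ba

seq:1 = 1 → 0x1 << 15 → word 0x8000
type:5 = 18 → 0x12 << 10 → word 0xc800
lvl:2 = 2 → 0x2 << 8 → word 0xca00
prio:6 = 46 → 0x2e << 2 → word 0xcab8
chan:1 = 1 → 0x1 << 1 → word 0xcaba
mode:1 = 0 → 0x0 << 0 → word 0xcaba
word = 0xcaba → big-endian bytes:
  [0]=0xca  [1]=0xba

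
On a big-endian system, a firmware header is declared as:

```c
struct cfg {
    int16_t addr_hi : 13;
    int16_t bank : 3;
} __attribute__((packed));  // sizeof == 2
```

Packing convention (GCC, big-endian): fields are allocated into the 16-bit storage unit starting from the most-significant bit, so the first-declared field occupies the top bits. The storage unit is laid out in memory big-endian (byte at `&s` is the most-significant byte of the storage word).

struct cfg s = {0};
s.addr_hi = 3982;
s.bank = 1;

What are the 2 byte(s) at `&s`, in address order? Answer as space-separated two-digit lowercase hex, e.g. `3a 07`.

7c 71

addr_hi (13b) val=3982 bits=0xf8e at bit 3: 0x7c70
bank (3b) val=1 bits=0x1 at bit 0: 0x7c71
word = 0x7c71 → big-endian bytes:
  [0]=0x7c  [1]=0x71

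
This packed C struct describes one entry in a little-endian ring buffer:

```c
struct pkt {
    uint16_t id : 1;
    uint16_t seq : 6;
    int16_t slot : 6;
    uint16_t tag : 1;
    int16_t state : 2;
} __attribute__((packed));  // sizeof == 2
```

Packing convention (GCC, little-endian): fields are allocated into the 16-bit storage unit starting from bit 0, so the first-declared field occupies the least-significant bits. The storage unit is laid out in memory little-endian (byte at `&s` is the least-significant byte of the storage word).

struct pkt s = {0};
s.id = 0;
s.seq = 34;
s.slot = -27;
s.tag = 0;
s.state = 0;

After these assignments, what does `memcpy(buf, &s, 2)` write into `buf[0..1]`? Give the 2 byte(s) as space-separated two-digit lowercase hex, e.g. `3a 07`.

id:1 = 0 → 0x0 << 0 → word 0x0000
seq:6 = 34 → 0x22 << 1 → word 0x0044
slot:6 = -27 → 0x25 << 7 → word 0x12c4
tag:1 = 0 → 0x0 << 13 → word 0x12c4
state:2 = 0 → 0x0 << 14 → word 0x12c4
word = 0x12c4 → little-endian bytes:
  [0]=0xc4  [1]=0x12

c4 12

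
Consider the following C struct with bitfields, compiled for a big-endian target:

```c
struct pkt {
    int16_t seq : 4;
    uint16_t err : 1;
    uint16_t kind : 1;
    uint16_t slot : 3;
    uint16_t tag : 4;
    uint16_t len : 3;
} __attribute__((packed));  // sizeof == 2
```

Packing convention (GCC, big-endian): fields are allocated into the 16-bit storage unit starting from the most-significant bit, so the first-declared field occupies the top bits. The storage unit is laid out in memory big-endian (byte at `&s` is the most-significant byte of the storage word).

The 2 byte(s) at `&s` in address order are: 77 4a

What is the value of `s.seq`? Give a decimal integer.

[0]=0x77 [1]=0x4a (big-endian) → word 0x774a
seq:4 @ bit 12 → (0x774a>>12)&0xf = 0x7  ←
err:1 @ bit 11 → (0x774a>>11)&0x1 = 0x0
kind:1 @ bit 10 → (0x774a>>10)&0x1 = 0x1
slot:3 @ bit 7 → (0x774a>>7)&0x7 = 0x6
tag:4 @ bit 3 → (0x774a>>3)&0xf = 0x9
len:3 @ bit 0 → (0x774a>>0)&0x7 = 0x2
seq signed 4b, MSB=0: value = 7

7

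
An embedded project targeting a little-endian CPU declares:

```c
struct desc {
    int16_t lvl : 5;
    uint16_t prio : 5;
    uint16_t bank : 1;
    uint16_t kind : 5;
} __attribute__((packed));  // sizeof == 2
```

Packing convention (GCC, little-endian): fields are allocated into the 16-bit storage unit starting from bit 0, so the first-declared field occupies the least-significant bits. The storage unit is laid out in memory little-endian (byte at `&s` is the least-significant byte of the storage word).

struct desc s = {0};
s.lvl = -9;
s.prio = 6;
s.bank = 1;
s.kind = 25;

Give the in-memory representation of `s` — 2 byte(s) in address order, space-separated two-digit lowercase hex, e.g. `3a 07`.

[0+:5] lvl=-9 & 0x1f = 0x17; word=0x0017
[5+:5] prio=6 & 0x1f = 0x6; word=0x00d7
[10+:1] bank=1 & 0x1 = 0x1; word=0x04d7
[11+:5] kind=25 & 0x1f = 0x19; word=0xccd7
word = 0xccd7 → little-endian bytes:
  [0]=0xd7  [1]=0xcc

d7 cc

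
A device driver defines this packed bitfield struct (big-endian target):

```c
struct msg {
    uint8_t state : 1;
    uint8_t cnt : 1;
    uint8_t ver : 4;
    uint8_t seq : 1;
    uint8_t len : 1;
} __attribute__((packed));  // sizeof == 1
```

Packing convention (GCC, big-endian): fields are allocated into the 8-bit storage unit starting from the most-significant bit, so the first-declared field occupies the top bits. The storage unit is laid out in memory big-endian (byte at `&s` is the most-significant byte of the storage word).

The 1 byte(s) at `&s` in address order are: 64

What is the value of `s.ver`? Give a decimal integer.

9

[0]=0x64 (big-endian) → word 0x64
state:1 @ bit 7 → (0x64>>7)&0x1 = 0x0
cnt:1 @ bit 6 → (0x64>>6)&0x1 = 0x1
ver:4 @ bit 2 → (0x64>>2)&0xf = 0x9  ←
seq:1 @ bit 1 → (0x64>>1)&0x1 = 0x0
len:1 @ bit 0 → (0x64>>0)&0x1 = 0x0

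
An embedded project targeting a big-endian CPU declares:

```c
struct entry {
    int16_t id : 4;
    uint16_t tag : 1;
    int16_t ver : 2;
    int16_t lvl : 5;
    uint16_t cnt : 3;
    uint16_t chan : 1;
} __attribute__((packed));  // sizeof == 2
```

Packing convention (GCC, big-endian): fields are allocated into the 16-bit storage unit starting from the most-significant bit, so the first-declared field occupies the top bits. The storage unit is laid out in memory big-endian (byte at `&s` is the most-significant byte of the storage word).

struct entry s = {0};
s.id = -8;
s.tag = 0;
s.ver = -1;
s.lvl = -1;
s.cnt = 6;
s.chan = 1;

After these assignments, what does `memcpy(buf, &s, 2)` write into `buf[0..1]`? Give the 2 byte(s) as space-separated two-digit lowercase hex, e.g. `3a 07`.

87 fd

[12+:4] id=-8 & 0xf = 0x8; word=0x8000
[11+:1] tag=0 & 0x1 = 0x0; word=0x8000
[9+:2] ver=-1 & 0x3 = 0x3; word=0x8600
[4+:5] lvl=-1 & 0x1f = 0x1f; word=0x87f0
[1+:3] cnt=6 & 0x7 = 0x6; word=0x87fc
[0+:1] chan=1 & 0x1 = 0x1; word=0x87fd
word = 0x87fd → big-endian bytes:
  [0]=0x87  [1]=0xfd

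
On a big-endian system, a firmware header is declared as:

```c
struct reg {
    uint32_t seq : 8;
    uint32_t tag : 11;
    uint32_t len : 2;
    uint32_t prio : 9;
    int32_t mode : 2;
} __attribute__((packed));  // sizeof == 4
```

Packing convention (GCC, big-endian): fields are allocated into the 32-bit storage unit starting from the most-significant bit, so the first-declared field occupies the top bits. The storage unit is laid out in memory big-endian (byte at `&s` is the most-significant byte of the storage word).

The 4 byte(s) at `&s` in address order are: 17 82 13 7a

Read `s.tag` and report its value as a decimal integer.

[0]=0x17 [1]=0x82 [2]=0x13 [3]=0x7a (big-endian) → word 0x1782137a
seq:8 @ bit 24 → (0x1782137a>>24)&0xff = 0x17
tag:11 @ bit 13 → (0x1782137a>>13)&0x7ff = 0x410  ←
len:2 @ bit 11 → (0x1782137a>>11)&0x3 = 0x2
prio:9 @ bit 2 → (0x1782137a>>2)&0x1ff = 0xde
mode:2 @ bit 0 → (0x1782137a>>0)&0x3 = 0x2

1040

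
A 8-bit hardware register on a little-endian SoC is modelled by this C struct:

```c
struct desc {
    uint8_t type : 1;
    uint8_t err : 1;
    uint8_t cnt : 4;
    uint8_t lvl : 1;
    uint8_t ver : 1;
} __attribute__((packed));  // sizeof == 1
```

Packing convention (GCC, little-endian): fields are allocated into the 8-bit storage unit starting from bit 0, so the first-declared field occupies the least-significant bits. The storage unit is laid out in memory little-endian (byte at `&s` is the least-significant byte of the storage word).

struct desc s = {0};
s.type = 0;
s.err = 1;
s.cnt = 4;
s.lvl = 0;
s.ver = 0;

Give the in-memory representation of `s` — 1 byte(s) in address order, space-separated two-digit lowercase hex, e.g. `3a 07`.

type:1 = 0 → 0x0 << 0 → word 0x00
err:1 = 1 → 0x1 << 1 → word 0x02
cnt:4 = 4 → 0x4 << 2 → word 0x12
lvl:1 = 0 → 0x0 << 6 → word 0x12
ver:1 = 0 → 0x0 << 7 → word 0x12
word = 0x12 → little-endian bytes:
  [0]=0x12

12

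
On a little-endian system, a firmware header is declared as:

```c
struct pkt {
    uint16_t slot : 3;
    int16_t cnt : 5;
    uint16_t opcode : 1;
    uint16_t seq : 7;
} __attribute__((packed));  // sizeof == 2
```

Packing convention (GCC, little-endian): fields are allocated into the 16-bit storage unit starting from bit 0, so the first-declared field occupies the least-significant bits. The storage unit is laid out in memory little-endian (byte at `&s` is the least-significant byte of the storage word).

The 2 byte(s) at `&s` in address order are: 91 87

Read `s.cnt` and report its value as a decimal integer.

-14

[0]=0x91 [1]=0x87 (little-endian) → word 0x8791
slot [0+:3] = (word>>0) & 0x7 = 1
cnt [3+:5] = (word>>3) & 0x1f = 18  ←
opcode [8+:1] = (word>>8) & 0x1 = 1
seq [9+:7] = (word>>9) & 0x7f = 67
cnt signed 5b, MSB=1: 18 - 32 = -14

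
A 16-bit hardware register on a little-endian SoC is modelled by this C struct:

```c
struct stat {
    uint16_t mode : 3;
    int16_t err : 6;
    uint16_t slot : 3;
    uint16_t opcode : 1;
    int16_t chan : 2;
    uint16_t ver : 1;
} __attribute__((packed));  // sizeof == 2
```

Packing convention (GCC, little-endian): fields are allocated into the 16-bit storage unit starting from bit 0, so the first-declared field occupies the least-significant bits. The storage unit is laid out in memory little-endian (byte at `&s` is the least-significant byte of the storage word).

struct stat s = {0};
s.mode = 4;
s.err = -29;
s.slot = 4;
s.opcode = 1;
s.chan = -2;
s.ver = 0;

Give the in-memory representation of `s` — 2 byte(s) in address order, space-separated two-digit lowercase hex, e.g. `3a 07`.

mode (3b) val=4 bits=0x4 at bit 0: 0x0004
err (6b) val=-29 bits=0x23 at bit 3: 0x011c
slot (3b) val=4 bits=0x4 at bit 9: 0x091c
opcode (1b) val=1 bits=0x1 at bit 12: 0x191c
chan (2b) val=-2 bits=0x2 at bit 13: 0x591c
ver (1b) val=0 bits=0x0 at bit 15: 0x591c
word = 0x591c → little-endian bytes:
  [0]=0x1c  [1]=0x59

1c 59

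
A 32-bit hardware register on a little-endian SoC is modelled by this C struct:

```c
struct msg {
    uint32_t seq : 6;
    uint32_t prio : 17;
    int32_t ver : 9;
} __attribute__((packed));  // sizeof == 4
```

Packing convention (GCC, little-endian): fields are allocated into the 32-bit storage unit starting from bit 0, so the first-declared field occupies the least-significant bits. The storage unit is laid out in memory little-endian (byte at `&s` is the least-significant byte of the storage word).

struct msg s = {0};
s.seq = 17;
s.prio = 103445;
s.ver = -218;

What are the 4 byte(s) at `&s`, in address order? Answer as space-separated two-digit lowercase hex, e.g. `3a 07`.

[0+:6] seq=17 & 0x3f = 0x11; word=0x00000011
[6+:17] prio=103445 & 0x1ffff = 0x19415; word=0x00650551
[23+:9] ver=-218 & 0x1ff = 0x126; word=0x93650551
word = 0x93650551 → little-endian bytes:
  [0]=0x51  [1]=0x05  [2]=0x65  [3]=0x93

51 05 65 93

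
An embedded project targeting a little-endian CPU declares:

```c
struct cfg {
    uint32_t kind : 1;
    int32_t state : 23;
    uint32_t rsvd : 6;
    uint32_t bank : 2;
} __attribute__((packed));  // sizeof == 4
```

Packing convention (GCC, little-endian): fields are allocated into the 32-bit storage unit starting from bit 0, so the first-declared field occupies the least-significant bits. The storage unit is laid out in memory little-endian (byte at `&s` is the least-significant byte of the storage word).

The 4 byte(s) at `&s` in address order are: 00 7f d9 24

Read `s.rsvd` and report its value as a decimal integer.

[0]=0x00 [1]=0x7f [2]=0xd9 [3]=0x24 (little-endian) → word 0x24d97f00
kind [0+:1] = (word>>0) & 0x1 = 0
state [1+:23] = (word>>1) & 0x7fffff = 7126912
rsvd [24+:6] = (word>>24) & 0x3f = 36  ←
bank [30+:2] = (word>>30) & 0x3 = 0

36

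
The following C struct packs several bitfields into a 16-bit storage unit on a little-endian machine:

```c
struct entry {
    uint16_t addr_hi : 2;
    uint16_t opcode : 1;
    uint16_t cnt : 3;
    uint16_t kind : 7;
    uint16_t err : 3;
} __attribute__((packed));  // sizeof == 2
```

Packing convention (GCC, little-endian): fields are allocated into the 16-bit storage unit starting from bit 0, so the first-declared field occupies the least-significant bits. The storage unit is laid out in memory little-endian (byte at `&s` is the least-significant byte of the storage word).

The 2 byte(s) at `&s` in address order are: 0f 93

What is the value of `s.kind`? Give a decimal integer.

76

[0]=0x0f [1]=0x93 (little-endian) → word 0x930f
addr_hi [0+:2] = (word>>0) & 0x3 = 3
opcode [2+:1] = (word>>2) & 0x1 = 1
cnt [3+:3] = (word>>3) & 0x7 = 1
kind [6+:7] = (word>>6) & 0x7f = 76  ←
err [13+:3] = (word>>13) & 0x7 = 4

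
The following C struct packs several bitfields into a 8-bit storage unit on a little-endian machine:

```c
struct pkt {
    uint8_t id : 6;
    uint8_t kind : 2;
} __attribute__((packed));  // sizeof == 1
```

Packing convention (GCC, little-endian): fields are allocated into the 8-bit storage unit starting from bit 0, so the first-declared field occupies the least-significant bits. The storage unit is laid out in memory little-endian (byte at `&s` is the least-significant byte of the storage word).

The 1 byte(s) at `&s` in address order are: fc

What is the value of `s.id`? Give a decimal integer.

60

[0]=0xfc (little-endian) → word 0xfc
id [0+:6] = (word>>0) & 0x3f = 60  ←
kind [6+:2] = (word>>6) & 0x3 = 3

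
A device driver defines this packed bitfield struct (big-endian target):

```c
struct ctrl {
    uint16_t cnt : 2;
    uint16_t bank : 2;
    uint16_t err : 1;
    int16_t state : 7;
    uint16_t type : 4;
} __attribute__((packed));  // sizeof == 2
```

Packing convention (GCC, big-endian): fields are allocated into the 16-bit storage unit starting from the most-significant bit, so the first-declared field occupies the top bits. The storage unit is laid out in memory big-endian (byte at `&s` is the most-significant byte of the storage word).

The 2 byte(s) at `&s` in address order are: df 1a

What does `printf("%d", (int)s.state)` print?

[0]=0xdf [1]=0x1a (big-endian) → word 0xdf1a
cnt:2 @ bit 14 → (0xdf1a>>14)&0x3 = 0x3
bank:2 @ bit 12 → (0xdf1a>>12)&0x3 = 0x1
err:1 @ bit 11 → (0xdf1a>>11)&0x1 = 0x1
state:7 @ bit 4 → (0xdf1a>>4)&0x7f = 0x71  ←
type:4 @ bit 0 → (0xdf1a>>0)&0xf = 0xa
state signed 7b, MSB=1: 113 - 128 = -15

-15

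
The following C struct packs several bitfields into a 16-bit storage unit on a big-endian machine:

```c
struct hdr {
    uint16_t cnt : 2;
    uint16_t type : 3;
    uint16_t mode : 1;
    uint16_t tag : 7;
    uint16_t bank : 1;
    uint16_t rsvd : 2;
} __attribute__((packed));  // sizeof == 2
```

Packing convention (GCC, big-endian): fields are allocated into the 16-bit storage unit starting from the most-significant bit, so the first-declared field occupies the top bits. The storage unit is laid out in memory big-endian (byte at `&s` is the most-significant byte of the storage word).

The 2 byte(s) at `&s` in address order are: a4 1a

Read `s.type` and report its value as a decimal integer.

4

[0]=0xa4 [1]=0x1a (big-endian) → word 0xa41a
cnt:2 @ bit 14 → (0xa41a>>14)&0x3 = 0x2
type:3 @ bit 11 → (0xa41a>>11)&0x7 = 0x4  ←
mode:1 @ bit 10 → (0xa41a>>10)&0x1 = 0x1
tag:7 @ bit 3 → (0xa41a>>3)&0x7f = 0x3
bank:1 @ bit 2 → (0xa41a>>2)&0x1 = 0x0
rsvd:2 @ bit 0 → (0xa41a>>0)&0x3 = 0x2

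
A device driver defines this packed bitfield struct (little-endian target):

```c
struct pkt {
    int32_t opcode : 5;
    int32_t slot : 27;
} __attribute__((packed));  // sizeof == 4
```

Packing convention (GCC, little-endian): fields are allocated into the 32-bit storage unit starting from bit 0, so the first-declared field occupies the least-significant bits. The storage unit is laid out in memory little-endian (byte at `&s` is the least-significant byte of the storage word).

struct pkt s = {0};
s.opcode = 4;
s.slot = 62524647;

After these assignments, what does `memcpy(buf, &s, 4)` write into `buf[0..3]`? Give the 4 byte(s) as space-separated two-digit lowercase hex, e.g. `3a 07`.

e4 9c 41 77

opcode (5b) val=4 bits=0x4 at bit 0: 0x00000004
slot (27b) val=62524647 bits=0x3ba0ce7 at bit 5: 0x77419ce4
word = 0x77419ce4 → little-endian bytes:
  [0]=0xe4  [1]=0x9c  [2]=0x41  [3]=0x77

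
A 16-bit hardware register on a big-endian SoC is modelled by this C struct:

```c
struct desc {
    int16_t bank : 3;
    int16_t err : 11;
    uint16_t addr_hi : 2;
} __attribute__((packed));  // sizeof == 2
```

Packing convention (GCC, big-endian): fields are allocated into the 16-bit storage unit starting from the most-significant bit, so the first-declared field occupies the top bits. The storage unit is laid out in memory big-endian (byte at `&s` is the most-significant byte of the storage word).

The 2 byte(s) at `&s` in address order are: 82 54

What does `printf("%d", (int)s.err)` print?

149

[0]=0x82 [1]=0x54 (big-endian) → word 0x8254
bank:3 @ bit 13 → (0x8254>>13)&0x7 = 0x4
err:11 @ bit 2 → (0x8254>>2)&0x7ff = 0x95  ←
addr_hi:2 @ bit 0 → (0x8254>>0)&0x3 = 0x0
err signed 11b, MSB=0: value = 149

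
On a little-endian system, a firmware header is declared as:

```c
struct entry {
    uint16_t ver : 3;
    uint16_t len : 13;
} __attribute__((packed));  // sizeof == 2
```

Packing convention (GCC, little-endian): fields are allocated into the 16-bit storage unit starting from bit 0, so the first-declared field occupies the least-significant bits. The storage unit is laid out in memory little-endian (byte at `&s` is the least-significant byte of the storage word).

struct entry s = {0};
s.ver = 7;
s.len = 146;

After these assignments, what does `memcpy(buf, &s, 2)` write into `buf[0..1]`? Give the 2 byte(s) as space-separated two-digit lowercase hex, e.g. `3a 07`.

ver (3b) val=7 bits=0x7 at bit 0: 0x0007
len (13b) val=146 bits=0x92 at bit 3: 0x0497
word = 0x0497 → little-endian bytes:
  [0]=0x97  [1]=0x04

97 04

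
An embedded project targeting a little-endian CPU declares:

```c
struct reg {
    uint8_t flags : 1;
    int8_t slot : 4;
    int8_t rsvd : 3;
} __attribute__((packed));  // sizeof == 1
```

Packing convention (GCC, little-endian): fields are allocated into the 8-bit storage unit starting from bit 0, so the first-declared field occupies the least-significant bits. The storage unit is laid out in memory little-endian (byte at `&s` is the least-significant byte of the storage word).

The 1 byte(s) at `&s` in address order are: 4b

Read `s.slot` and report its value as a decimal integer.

5

[0]=0x4b (little-endian) → word 0x4b
flags [0+:1] = (word>>0) & 0x1 = 1
slot [1+:4] = (word>>1) & 0xf = 5  ←
rsvd [5+:3] = (word>>5) & 0x7 = 2
slot signed 4b, MSB=0: value = 5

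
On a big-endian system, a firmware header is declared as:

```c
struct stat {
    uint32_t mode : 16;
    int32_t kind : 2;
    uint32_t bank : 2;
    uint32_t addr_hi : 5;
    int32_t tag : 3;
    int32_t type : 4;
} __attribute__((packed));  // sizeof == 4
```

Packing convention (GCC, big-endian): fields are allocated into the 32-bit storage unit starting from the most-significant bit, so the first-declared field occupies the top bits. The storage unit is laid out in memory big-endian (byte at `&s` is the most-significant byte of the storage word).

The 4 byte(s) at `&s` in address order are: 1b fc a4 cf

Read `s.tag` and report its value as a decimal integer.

[0]=0x1b [1]=0xfc [2]=0xa4 [3]=0xcf (big-endian) → word 0x1bfca4cf
mode:16 @ bit 16 → (0x1bfca4cf>>16)&0xffff = 0x1bfc
kind:2 @ bit 14 → (0x1bfca4cf>>14)&0x3 = 0x2
bank:2 @ bit 12 → (0x1bfca4cf>>12)&0x3 = 0x2
addr_hi:5 @ bit 7 → (0x1bfca4cf>>7)&0x1f = 0x9
tag:3 @ bit 4 → (0x1bfca4cf>>4)&0x7 = 0x4  ←
type:4 @ bit 0 → (0x1bfca4cf>>0)&0xf = 0xf
tag signed 3b, MSB=1: 4 - 8 = -4

-4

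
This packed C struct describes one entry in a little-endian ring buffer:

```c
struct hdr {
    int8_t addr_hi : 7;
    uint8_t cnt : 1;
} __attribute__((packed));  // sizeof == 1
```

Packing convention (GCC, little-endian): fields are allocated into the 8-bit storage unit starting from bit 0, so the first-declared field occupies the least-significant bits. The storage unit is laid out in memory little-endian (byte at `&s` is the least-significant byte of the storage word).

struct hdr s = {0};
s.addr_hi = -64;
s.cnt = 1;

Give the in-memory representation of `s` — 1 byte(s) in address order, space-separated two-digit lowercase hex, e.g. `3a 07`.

c0

[0+:7] addr_hi=-64 & 0x7f = 0x40; word=0x40
[7+:1] cnt=1 & 0x1 = 0x1; word=0xc0
word = 0xc0 → little-endian bytes:
  [0]=0xc0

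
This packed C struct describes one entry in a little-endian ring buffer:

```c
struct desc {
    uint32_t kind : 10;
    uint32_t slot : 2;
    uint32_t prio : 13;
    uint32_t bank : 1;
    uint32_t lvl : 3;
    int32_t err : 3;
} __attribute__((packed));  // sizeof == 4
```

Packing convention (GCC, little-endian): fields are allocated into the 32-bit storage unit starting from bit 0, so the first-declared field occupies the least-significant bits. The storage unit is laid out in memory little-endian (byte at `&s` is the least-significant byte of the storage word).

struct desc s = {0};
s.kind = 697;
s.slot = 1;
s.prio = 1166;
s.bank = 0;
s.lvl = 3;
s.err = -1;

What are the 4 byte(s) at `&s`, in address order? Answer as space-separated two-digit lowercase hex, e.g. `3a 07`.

kind (10b) val=697 bits=0x2b9 at bit 0: 0x000002b9
slot (2b) val=1 bits=0x1 at bit 10: 0x000006b9
prio (13b) val=1166 bits=0x48e at bit 12: 0x0048e6b9
bank (1b) val=0 bits=0x0 at bit 25: 0x0048e6b9
lvl (3b) val=3 bits=0x3 at bit 26: 0x0c48e6b9
err (3b) val=-1 bits=0x7 at bit 29: 0xec48e6b9
word = 0xec48e6b9 → little-endian bytes:
  [0]=0xb9  [1]=0xe6  [2]=0x48  [3]=0xec

b9 e6 48 ec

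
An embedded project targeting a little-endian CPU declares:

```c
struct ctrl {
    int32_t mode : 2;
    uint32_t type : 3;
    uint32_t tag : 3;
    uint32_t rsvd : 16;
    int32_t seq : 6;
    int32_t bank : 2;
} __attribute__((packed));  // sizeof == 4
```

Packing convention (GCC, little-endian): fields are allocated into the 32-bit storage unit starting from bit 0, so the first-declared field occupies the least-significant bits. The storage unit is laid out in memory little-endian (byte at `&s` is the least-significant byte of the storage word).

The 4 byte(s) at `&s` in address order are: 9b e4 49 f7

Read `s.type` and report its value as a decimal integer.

[0]=0x9b [1]=0xe4 [2]=0x49 [3]=0xf7 (little-endian) → word 0xf749e49b
mode [0+:2] = (word>>0) & 0x3 = 3
type [2+:3] = (word>>2) & 0x7 = 6  ←
tag [5+:3] = (word>>5) & 0x7 = 4
rsvd [8+:16] = (word>>8) & 0xffff = 18916
seq [24+:6] = (word>>24) & 0x3f = 55
bank [30+:2] = (word>>30) & 0x3 = 3

6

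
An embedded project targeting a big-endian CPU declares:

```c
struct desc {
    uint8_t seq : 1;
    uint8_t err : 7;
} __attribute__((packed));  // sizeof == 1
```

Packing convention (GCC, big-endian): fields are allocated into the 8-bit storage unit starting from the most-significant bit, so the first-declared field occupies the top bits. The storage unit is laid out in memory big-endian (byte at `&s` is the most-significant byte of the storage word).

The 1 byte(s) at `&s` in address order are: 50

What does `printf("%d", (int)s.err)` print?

[0]=0x50 (big-endian) → word 0x50
seq:1 @ bit 7 → (0x50>>7)&0x1 = 0x0
err:7 @ bit 0 → (0x50>>0)&0x7f = 0x50  ←

80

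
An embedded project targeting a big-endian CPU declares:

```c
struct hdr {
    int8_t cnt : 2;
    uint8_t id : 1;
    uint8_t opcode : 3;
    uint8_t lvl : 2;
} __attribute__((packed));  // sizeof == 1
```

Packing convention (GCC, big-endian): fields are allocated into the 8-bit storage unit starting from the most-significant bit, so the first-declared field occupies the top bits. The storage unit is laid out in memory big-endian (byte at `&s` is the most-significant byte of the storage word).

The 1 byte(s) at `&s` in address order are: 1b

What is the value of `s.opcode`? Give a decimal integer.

6

[0]=0x1b (big-endian) → word 0x1b
cnt:2 @ bit 6 → (0x1b>>6)&0x3 = 0x0
id:1 @ bit 5 → (0x1b>>5)&0x1 = 0x0
opcode:3 @ bit 2 → (0x1b>>2)&0x7 = 0x6  ←
lvl:2 @ bit 0 → (0x1b>>0)&0x3 = 0x3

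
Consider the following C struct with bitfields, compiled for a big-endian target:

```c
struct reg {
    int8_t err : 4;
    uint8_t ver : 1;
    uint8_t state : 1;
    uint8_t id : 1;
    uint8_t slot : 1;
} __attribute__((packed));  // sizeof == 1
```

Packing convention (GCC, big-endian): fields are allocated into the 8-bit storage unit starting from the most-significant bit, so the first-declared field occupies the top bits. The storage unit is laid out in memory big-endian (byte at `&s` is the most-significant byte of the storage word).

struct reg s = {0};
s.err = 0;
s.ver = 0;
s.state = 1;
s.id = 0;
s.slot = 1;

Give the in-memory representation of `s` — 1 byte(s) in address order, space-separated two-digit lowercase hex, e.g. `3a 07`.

err:4 = 0 → 0x0 << 4 → word 0x00
ver:1 = 0 → 0x0 << 3 → word 0x00
state:1 = 1 → 0x1 << 2 → word 0x04
id:1 = 0 → 0x0 << 1 → word 0x04
slot:1 = 1 → 0x1 << 0 → word 0x05
word = 0x05 → big-endian bytes:
  [0]=0x05

05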